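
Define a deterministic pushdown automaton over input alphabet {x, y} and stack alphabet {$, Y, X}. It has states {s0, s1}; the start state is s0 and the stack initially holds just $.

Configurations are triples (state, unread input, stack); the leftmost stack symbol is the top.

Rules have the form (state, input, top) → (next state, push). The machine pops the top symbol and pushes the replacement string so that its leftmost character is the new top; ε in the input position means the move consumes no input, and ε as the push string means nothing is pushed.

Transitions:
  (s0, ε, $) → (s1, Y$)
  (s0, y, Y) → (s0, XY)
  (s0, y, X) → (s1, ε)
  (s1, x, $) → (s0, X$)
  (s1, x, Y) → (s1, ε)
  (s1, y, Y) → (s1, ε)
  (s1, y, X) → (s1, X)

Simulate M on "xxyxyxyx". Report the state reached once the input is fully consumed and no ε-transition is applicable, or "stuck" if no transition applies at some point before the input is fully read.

(s0, xxyxyxyx, $)
  ε-move, top $: go to s1, push Y$ → (s1, xxyxyxyx, Y$)
  read x, top Y: go to s1, push ε → (s1, xyxyxyx, $)
  read x, top $: go to s0, push X$ → (s0, yxyxyx, X$)
  read y, top X: go to s1, push ε → (s1, xyxyx, $)
  read x, top $: go to s0, push X$ → (s0, yxyx, X$)
  read y, top X: go to s1, push ε → (s1, xyx, $)
  read x, top $: go to s0, push X$ → (s0, yx, X$)
  read y, top X: go to s1, push ε → (s1, x, $)
  read x, top $: go to s0, push X$ → (s0, ε, X$)
All input consumed; M is in state s0.

s0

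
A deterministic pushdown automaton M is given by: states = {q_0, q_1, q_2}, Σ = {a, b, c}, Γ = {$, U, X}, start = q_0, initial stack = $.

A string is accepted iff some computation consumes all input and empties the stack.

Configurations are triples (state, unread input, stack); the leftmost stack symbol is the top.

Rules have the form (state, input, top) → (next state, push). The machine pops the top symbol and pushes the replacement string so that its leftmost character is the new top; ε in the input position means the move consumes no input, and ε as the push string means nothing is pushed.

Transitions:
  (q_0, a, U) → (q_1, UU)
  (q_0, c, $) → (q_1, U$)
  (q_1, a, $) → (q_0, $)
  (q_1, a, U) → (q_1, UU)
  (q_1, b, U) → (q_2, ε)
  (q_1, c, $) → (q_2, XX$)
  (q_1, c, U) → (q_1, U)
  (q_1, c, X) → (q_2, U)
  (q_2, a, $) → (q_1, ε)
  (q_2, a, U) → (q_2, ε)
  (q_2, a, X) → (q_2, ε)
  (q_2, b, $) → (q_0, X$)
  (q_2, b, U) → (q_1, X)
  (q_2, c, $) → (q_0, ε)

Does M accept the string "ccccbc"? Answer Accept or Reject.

(q_0, ccccbc, $)
  read c, top $: go to q_1, push U$ → (q_1, cccbc, U$)
  read c, top U: go to q_1, push U → (q_1, ccbc, U$)
  read c, top U: go to q_1, push U → (q_1, cbc, U$)
  read c, top U: go to q_1, push U → (q_1, bc, U$)
  read b, top U: go to q_2, push ε → (q_2, c, $)
  read c, top $: go to q_0, push ε → (q_0, ε, ε)
All input consumed and the stack is empty.

Accept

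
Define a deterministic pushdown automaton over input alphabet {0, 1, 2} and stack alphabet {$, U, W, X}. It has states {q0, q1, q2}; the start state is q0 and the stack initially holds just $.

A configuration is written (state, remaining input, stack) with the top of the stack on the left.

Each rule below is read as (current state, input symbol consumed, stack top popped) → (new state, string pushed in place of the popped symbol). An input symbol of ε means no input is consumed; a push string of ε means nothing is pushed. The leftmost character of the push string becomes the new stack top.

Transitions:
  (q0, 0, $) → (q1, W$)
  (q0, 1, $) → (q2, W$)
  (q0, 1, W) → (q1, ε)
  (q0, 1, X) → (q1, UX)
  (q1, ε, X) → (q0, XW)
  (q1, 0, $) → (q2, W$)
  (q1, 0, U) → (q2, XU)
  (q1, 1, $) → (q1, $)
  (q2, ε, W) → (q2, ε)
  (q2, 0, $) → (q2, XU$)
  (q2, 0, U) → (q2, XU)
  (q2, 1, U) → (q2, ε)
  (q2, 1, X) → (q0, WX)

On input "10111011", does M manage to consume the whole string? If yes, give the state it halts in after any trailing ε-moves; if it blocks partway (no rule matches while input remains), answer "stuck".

(q0, 10111011, $) ⊢ (q2, 0111011, W$) ⊢ (q2, 0111011, $) ⊢ (q2, 111011, XU$) ⊢ (q0, 11011, WXU$) ⊢ (q1, 1011, XU$) ⊢ (q0, 1011, XWU$) ⊢ (q1, 011, UXWU$) ⊢ (q2, 11, XUXWU$) ⊢ (q0, 1, WXUXWU$) ⊢ (q1, ε, XUXWU$) ⊢ (q0, ε, XWUXWU$)
All input consumed; M is in state q0.

q0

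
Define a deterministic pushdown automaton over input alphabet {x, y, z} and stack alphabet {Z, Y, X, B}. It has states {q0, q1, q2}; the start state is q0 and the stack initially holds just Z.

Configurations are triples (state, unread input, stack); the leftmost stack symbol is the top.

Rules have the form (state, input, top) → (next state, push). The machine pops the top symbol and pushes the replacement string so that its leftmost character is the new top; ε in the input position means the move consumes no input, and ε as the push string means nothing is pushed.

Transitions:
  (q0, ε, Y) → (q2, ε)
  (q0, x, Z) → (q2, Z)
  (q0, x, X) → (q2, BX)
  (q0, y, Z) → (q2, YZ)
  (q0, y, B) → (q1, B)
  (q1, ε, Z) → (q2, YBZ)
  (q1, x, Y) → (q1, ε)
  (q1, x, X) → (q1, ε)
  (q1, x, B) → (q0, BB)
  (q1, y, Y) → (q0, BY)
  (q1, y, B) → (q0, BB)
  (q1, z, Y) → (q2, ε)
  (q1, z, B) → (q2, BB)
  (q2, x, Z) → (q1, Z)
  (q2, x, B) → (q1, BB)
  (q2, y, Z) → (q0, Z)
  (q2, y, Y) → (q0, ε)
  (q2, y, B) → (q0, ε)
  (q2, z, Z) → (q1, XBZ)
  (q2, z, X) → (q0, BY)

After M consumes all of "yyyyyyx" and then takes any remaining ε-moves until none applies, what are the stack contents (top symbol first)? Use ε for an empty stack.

(q0, yyyyyyx, Z)
  read y, top Z: go to q2, push YZ → (q2, yyyyyx, YZ)
  read y, top Y: go to q0, push ε → (q0, yyyyx, Z)
  read y, top Z: go to q2, push YZ → (q2, yyyx, YZ)
  read y, top Y: go to q0, push ε → (q0, yyx, Z)
  read y, top Z: go to q2, push YZ → (q2, yx, YZ)
  read y, top Y: go to q0, push ε → (q0, x, Z)
  read x, top Z: go to q2, push Z → (q2, ε, Z)
All input consumed in state q2 with stack Z.

Z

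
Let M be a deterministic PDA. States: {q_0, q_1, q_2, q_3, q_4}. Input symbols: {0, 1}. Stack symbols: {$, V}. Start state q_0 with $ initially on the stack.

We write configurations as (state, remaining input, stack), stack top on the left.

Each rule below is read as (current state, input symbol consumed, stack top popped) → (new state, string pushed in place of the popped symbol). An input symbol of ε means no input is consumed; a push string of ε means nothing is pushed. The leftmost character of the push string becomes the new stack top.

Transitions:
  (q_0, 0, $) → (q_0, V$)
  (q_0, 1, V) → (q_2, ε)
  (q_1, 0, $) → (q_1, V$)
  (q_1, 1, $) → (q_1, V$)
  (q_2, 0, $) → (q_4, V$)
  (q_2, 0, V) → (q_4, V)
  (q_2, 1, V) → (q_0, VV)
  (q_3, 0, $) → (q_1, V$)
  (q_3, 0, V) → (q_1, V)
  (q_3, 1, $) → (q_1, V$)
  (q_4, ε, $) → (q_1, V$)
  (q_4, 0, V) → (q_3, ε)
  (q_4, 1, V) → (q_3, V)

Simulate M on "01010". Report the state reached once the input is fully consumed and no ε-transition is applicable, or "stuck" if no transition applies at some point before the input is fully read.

q_1

(q_0, 01010, $) ⊢ (q_0, 1010, V$) ⊢ (q_2, 010, $) ⊢ (q_4, 10, V$) ⊢ (q_3, 0, V$) ⊢ (q_1, ε, V$)
All input consumed; M is in state q_1.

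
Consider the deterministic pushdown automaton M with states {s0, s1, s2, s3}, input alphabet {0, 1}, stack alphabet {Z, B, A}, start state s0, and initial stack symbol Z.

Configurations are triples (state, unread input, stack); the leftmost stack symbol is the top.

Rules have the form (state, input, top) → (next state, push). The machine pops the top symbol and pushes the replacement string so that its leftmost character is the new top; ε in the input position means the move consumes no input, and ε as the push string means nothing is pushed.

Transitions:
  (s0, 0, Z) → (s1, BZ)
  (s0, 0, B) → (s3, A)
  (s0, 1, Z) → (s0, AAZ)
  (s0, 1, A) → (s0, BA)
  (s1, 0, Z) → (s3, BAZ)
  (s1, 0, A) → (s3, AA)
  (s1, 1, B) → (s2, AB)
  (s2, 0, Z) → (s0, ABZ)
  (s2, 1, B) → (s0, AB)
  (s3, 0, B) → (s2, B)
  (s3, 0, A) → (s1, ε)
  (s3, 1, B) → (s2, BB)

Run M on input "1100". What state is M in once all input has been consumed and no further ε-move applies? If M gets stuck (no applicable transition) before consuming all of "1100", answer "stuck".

s1

(s0, 1100, Z)
  read 1, top Z: go to s0, push AAZ → (s0, 100, AAZ)
  read 1, top A: go to s0, push BA → (s0, 00, BAAZ)
  read 0, top B: go to s3, push A → (s3, 0, AAAZ)
  read 0, top A: go to s1, push ε → (s1, ε, AAZ)
All input consumed; M is in state s1.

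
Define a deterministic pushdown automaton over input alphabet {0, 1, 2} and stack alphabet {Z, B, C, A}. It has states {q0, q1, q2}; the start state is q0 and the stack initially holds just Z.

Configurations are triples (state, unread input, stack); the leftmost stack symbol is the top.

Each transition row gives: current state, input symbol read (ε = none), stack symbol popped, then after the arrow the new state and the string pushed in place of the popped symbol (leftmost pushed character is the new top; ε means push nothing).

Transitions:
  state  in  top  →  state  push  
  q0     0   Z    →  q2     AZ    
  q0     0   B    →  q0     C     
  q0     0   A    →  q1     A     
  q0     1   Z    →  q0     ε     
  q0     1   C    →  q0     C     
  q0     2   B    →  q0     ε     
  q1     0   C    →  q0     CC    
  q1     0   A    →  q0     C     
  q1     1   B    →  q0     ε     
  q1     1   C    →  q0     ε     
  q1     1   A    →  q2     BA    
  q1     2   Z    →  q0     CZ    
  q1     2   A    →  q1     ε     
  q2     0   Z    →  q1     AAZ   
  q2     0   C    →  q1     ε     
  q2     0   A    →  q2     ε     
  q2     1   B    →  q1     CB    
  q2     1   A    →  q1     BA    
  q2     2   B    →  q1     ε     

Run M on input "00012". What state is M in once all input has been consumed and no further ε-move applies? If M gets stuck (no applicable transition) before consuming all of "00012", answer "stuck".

(q0, 00012, Z) ⊢ (q2, 0012, AZ) ⊢ (q2, 012, Z) ⊢ (q1, 12, AAZ) ⊢ (q2, 2, BAAZ) ⊢ (q1, ε, AAZ)
All input consumed; M is in state q1.

q1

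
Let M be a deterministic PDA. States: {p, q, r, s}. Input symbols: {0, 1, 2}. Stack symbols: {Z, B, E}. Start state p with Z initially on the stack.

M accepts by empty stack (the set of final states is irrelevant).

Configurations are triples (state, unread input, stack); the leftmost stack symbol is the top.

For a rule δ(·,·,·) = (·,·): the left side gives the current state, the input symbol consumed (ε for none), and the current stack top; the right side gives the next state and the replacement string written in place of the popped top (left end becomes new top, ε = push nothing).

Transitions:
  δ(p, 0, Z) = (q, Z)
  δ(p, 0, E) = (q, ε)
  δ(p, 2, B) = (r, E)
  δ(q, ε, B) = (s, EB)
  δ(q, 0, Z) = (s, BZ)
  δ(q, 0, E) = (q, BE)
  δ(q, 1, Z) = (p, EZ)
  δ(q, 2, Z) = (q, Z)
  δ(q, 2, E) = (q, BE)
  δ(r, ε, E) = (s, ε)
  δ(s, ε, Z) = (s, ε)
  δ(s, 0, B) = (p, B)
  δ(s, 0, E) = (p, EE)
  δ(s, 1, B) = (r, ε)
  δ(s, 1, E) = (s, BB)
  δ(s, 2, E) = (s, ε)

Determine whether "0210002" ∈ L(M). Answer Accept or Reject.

Accept

(p, 0210002, Z)
  read 0, top Z: go to q, push Z → (q, 210002, Z)
  read 2, top Z: go to q, push Z → (q, 10002, Z)
  read 1, top Z: go to p, push EZ → (p, 0002, EZ)
  read 0, top E: go to q, push ε → (q, 002, Z)
  read 0, top Z: go to s, push BZ → (s, 02, BZ)
  read 0, top B: go to p, push B → (p, 2, BZ)
  read 2, top B: go to r, push E → (r, ε, EZ)
  ε-move, top E: go to s, push ε → (s, ε, Z)
  ε-move, top Z: go to s, push ε → (s, ε, ε)
All input consumed and the stack is empty.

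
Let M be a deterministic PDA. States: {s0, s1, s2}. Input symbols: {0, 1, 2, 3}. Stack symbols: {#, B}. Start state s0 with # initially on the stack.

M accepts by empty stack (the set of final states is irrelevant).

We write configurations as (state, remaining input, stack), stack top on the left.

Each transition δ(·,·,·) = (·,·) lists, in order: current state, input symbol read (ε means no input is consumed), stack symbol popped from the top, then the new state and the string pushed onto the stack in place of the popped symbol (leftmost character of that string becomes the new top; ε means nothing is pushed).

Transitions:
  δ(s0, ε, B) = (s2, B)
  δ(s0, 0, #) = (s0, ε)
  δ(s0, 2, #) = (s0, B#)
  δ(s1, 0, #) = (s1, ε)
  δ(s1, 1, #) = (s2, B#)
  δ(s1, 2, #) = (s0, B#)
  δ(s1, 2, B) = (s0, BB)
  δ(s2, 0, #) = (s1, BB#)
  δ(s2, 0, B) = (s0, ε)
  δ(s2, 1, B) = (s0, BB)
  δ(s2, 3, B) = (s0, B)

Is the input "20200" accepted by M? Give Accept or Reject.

(s0, 20200, #)
  read 2, top #: go to s0, push B# → (s0, 0200, B#)
  ε-move, top B: go to s2, push B → (s2, 0200, B#)
  read 0, top B: go to s0, push ε → (s0, 200, #)
  read 2, top #: go to s0, push B# → (s0, 00, B#)
  ε-move, top B: go to s2, push B → (s2, 00, B#)
  read 0, top B: go to s0, push ε → (s0, 0, #)
  read 0, top #: go to s0, push ε → (s0, ε, ε)
All input consumed and the stack is empty.

Accept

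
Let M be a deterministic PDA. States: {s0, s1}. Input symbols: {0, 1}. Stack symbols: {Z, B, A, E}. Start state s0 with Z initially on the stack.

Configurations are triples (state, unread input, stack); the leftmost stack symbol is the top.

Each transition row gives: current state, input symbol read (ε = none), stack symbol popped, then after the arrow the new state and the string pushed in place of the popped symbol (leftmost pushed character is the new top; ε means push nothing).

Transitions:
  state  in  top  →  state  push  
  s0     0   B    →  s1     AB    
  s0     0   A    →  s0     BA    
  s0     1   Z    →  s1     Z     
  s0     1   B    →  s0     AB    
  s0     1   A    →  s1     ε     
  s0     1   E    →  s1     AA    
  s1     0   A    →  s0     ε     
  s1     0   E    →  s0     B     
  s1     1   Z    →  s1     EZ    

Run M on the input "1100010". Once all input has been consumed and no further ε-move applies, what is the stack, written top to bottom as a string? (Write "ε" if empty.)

(s0, 1100010, Z) ⊢ (s1, 100010, Z) ⊢ (s1, 00010, EZ) ⊢ (s0, 0010, BZ) ⊢ (s1, 010, ABZ) ⊢ (s0, 10, BZ) ⊢ (s0, 0, ABZ) ⊢ (s0, ε, BABZ)
All input consumed in state s0 with stack BABZ.

BABZ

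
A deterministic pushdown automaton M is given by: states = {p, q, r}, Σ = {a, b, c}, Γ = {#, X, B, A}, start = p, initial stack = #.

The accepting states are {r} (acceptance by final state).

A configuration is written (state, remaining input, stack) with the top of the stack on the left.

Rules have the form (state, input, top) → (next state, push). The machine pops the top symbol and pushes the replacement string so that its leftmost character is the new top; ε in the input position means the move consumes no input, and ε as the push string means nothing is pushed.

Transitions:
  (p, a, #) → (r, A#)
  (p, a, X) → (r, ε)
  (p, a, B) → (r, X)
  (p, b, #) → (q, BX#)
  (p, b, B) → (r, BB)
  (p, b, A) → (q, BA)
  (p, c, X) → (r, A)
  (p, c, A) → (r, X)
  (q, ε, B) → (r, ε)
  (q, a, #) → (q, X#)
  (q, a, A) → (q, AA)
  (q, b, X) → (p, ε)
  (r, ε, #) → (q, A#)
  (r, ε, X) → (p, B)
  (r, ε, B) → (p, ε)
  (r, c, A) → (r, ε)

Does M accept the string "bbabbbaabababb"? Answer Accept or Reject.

Accept

(p, bbabbbaabababb, #)
  read b, top #: go to q, push BX# → (q, babbbaabababb, BX#)
  ε-move, top B: go to r, push ε → (r, babbbaabababb, X#)
  ε-move, top X: go to p, push B → (p, babbbaabababb, B#)
  read b, top B: go to r, push BB → (r, abbbaabababb, BB#)
  ε-move, top B: go to p, push ε → (p, abbbaabababb, B#)
  read a, top B: go to r, push X → (r, bbbaabababb, X#)
  ε-move, top X: go to p, push B → (p, bbbaabababb, B#)
  read b, top B: go to r, push BB → (r, bbaabababb, BB#)
  ε-move, top B: go to p, push ε → (p, bbaabababb, B#)
  read b, top B: go to r, push BB → (r, baabababb, BB#)
  ε-move, top B: go to p, push ε → (p, baabababb, B#)
  read b, top B: go to r, push BB → (r, aabababb, BB#)
  ε-move, top B: go to p, push ε → (p, aabababb, B#)
  read a, top B: go to r, push X → (r, abababb, X#)
  ε-move, top X: go to p, push B → (p, abababb, B#)
  read a, top B: go to r, push X → (r, bababb, X#)
  ε-move, top X: go to p, push B → (p, bababb, B#)
  read b, top B: go to r, push BB → (r, ababb, BB#)
  ε-move, top B: go to p, push ε → (p, ababb, B#)
  read a, top B: go to r, push X → (r, babb, X#)
  ε-move, top X: go to p, push B → (p, babb, B#)
  read b, top B: go to r, push BB → (r, abb, BB#)
  ε-move, top B: go to p, push ε → (p, abb, B#)
  read a, top B: go to r, push X → (r, bb, X#)
  ε-move, top X: go to p, push B → (p, bb, B#)
  read b, top B: go to r, push BB → (r, b, BB#)
  ε-move, top B: go to p, push ε → (p, b, B#)
  read b, top B: go to r, push BB → (r, ε, BB#)
All input consumed; state r ∈ F.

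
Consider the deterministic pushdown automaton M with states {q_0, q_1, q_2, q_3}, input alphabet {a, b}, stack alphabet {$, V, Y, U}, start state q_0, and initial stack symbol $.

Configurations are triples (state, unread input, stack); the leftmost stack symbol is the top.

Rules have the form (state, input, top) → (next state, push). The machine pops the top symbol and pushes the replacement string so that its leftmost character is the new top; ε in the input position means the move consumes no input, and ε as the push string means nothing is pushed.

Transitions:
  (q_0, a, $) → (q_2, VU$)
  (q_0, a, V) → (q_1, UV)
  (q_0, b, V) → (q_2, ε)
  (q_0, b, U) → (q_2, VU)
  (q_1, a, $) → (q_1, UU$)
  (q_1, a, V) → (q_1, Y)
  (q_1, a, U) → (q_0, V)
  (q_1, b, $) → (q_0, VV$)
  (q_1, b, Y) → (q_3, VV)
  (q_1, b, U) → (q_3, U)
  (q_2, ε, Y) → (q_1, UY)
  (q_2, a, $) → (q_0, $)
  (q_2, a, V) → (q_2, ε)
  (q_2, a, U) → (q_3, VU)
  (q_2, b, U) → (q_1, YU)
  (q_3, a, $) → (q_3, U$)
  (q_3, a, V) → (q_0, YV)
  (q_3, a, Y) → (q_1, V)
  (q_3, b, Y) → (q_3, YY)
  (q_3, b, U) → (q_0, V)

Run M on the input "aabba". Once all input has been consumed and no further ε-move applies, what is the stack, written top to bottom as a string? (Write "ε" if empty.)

(q_0, aabba, $)
  read a, top $: go to q_2, push VU$ → (q_2, abba, VU$)
  read a, top V: go to q_2, push ε → (q_2, bba, U$)
  read b, top U: go to q_1, push YU → (q_1, ba, YU$)
  read b, top Y: go to q_3, push VV → (q_3, a, VVU$)
  read a, top V: go to q_0, push YV → (q_0, ε, YVVU$)
All input consumed in state q_0 with stack YVVU$.

YVVU$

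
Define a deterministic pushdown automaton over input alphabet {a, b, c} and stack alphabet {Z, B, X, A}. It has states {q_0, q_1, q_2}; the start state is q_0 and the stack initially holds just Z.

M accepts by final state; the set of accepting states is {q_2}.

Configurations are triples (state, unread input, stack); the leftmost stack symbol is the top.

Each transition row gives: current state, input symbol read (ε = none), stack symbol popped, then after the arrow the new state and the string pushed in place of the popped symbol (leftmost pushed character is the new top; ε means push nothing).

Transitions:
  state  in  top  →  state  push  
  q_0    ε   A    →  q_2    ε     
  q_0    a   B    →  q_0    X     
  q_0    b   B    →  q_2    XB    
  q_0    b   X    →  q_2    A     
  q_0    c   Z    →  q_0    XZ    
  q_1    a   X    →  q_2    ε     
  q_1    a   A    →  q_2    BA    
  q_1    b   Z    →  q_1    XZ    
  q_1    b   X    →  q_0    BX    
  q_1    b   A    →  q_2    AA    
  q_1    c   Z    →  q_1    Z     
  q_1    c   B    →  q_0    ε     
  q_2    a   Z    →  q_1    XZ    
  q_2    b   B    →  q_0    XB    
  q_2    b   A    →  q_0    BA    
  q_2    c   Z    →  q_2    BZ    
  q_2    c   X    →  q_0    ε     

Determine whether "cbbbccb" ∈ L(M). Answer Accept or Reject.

Reject

(q_0, cbbbccb, Z)
  read c, top Z: go to q_0, push XZ → (q_0, bbbccb, XZ)
  read b, top X: go to q_2, push A → (q_2, bbccb, AZ)
  read b, top A: go to q_0, push BA → (q_0, bccb, BAZ)
  read b, top B: go to q_2, push XB → (q_2, ccb, XBAZ)
  read c, top X: go to q_0, push ε → (q_0, cb, BAZ)
No transition applies at (q_0, cb, BAZ); input not fully consumed.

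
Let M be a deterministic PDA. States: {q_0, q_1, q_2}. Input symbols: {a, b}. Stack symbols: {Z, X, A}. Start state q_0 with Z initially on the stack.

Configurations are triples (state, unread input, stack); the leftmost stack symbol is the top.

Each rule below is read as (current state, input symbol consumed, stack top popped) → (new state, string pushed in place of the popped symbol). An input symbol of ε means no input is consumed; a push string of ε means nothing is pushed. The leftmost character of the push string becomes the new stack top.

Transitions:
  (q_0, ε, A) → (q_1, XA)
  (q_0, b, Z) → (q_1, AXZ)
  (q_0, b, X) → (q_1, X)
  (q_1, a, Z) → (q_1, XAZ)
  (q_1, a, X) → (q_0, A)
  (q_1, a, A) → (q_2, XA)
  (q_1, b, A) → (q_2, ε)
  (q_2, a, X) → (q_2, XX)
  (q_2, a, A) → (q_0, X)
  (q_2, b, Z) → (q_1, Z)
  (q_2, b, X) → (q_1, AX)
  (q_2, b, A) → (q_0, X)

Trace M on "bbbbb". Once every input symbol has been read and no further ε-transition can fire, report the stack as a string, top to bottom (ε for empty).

(q_0, bbbbb, Z)
  read b, top Z: go to q_1, push AXZ → (q_1, bbbb, AXZ)
  read b, top A: go to q_2, push ε → (q_2, bbb, XZ)
  read b, top X: go to q_1, push AX → (q_1, bb, AXZ)
  read b, top A: go to q_2, push ε → (q_2, b, XZ)
  read b, top X: go to q_1, push AX → (q_1, ε, AXZ)
All input consumed in state q_1 with stack AXZ.

AXZ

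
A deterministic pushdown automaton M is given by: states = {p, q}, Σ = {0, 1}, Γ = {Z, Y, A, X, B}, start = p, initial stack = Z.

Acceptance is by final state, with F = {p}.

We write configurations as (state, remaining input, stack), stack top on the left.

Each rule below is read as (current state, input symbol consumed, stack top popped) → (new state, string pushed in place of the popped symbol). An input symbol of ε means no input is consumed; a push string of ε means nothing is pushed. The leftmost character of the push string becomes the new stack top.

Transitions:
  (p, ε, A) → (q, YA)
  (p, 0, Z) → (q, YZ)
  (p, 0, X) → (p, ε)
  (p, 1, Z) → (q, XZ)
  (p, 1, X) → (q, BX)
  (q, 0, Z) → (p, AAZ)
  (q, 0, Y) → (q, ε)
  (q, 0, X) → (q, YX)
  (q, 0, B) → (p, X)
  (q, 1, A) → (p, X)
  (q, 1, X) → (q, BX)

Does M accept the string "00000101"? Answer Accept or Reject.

Reject

(p, 00000101, Z) ⊢ (q, 0000101, YZ) ⊢ (q, 000101, Z) ⊢ (p, 00101, AAZ) ⊢ (q, 00101, YAAZ) ⊢ (q, 0101, AAZ)
No transition applies at (q, 0101, AAZ); input not fully consumed.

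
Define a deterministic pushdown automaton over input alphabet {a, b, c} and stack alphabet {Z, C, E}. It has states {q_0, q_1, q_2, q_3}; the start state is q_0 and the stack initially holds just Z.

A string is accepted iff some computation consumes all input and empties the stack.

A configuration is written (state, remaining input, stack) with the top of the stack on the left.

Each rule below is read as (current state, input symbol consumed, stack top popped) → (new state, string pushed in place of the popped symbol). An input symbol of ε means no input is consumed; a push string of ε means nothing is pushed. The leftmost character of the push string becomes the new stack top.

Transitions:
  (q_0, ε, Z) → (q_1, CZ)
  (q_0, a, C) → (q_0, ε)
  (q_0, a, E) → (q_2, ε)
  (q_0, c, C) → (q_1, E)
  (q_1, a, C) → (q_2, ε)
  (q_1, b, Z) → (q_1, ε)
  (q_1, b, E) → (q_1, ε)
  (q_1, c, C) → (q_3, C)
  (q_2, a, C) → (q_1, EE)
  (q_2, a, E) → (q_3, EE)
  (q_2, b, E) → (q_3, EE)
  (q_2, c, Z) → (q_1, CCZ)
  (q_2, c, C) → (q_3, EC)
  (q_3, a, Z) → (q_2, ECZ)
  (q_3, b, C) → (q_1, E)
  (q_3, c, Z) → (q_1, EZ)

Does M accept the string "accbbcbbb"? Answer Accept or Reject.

Accept

(q_0, accbbcbbb, Z)
  ε-move, top Z: go to q_1, push CZ → (q_1, accbbcbbb, CZ)
  read a, top C: go to q_2, push ε → (q_2, ccbbcbbb, Z)
  read c, top Z: go to q_1, push CCZ → (q_1, cbbcbbb, CCZ)
  read c, top C: go to q_3, push C → (q_3, bbcbbb, CCZ)
  read b, top C: go to q_1, push E → (q_1, bcbbb, ECZ)
  read b, top E: go to q_1, push ε → (q_1, cbbb, CZ)
  read c, top C: go to q_3, push C → (q_3, bbb, CZ)
  read b, top C: go to q_1, push E → (q_1, bb, EZ)
  read b, top E: go to q_1, push ε → (q_1, b, Z)
  read b, top Z: go to q_1, push ε → (q_1, ε, ε)
All input consumed and the stack is empty.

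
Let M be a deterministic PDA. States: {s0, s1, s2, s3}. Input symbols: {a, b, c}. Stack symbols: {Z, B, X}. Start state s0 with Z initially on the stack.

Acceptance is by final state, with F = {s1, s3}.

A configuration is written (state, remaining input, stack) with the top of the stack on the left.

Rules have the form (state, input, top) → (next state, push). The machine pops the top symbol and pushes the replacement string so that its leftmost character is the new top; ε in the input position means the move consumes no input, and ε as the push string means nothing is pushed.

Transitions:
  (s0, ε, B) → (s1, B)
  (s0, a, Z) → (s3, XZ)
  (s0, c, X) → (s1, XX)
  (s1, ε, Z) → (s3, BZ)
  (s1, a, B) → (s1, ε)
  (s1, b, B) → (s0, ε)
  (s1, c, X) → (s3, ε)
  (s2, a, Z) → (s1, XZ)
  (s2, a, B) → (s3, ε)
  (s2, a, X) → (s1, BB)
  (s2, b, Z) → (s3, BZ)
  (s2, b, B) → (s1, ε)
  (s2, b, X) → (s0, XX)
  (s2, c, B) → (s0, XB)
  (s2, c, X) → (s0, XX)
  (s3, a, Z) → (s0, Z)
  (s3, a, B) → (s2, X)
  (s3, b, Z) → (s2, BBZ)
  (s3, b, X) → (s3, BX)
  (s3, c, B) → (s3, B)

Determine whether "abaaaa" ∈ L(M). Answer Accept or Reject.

Accept

(s0, abaaaa, Z)
  read a, top Z: go to s3, push XZ → (s3, baaaa, XZ)
  read b, top X: go to s3, push BX → (s3, aaaa, BXZ)
  read a, top B: go to s2, push X → (s2, aaa, XXZ)
  read a, top X: go to s1, push BB → (s1, aa, BBXZ)
  read a, top B: go to s1, push ε → (s1, a, BXZ)
  read a, top B: go to s1, push ε → (s1, ε, XZ)
All input consumed; state s1 ∈ F.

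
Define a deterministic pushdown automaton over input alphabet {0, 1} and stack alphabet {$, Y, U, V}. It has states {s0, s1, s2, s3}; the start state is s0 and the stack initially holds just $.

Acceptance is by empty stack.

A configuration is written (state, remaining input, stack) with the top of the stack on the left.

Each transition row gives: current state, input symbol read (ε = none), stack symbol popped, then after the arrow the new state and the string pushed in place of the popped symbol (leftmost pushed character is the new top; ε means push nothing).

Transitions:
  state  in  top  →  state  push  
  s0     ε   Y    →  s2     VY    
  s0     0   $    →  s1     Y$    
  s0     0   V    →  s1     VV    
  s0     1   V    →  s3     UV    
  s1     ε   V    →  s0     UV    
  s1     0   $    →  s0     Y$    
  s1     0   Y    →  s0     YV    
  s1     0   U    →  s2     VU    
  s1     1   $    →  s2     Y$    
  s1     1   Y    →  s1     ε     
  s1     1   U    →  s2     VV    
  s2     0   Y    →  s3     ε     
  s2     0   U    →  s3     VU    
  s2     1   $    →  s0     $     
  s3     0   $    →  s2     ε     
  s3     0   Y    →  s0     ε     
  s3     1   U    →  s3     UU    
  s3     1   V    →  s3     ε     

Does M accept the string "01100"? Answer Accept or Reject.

Accept

(s0, 01100, $)
  read 0, top $: go to s1, push Y$ → (s1, 1100, Y$)
  read 1, top Y: go to s1, push ε → (s1, 100, $)
  read 1, top $: go to s2, push Y$ → (s2, 00, Y$)
  read 0, top Y: go to s3, push ε → (s3, 0, $)
  read 0, top $: go to s2, push ε → (s2, ε, ε)
All input consumed and the stack is empty.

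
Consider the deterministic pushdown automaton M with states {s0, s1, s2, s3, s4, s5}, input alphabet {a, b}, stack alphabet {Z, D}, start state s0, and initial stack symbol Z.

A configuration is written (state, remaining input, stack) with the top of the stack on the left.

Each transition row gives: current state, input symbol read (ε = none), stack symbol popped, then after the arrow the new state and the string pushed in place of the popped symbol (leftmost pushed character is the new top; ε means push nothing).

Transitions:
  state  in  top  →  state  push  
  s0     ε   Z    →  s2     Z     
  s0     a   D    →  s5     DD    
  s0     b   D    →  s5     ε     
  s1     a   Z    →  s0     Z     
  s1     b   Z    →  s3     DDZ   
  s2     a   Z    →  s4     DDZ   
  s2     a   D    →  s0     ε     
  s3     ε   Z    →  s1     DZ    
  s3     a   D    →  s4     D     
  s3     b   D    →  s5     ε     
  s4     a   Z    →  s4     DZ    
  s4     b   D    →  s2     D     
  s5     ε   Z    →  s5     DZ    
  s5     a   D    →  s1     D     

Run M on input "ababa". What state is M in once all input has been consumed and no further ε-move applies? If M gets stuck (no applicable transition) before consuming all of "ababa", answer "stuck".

s1

(s0, ababa, Z)
  ε-move, top Z: go to s2, push Z → (s2, ababa, Z)
  read a, top Z: go to s4, push DDZ → (s4, baba, DDZ)
  read b, top D: go to s2, push D → (s2, aba, DDZ)
  read a, top D: go to s0, push ε → (s0, ba, DZ)
  read b, top D: go to s5, push ε → (s5, a, Z)
  ε-move, top Z: go to s5, push DZ → (s5, a, DZ)
  read a, top D: go to s1, push D → (s1, ε, DZ)
All input consumed; M is in state s1.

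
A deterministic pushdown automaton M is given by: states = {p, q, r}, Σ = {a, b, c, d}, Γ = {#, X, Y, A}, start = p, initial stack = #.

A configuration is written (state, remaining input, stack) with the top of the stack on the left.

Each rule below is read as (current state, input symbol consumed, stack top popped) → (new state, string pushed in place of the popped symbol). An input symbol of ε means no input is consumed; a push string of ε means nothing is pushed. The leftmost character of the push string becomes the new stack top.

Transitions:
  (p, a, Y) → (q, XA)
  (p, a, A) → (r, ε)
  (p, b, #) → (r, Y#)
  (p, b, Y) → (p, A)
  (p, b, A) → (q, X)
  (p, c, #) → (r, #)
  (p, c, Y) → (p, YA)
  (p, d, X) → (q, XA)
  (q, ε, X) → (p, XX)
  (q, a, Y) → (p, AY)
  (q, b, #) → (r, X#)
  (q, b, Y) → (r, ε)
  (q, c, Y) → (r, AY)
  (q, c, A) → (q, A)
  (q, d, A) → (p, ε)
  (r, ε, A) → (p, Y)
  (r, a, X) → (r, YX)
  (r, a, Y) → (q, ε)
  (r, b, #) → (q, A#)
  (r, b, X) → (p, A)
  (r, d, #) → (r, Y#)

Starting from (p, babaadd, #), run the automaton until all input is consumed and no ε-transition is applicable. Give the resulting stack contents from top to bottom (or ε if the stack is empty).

(p, babaadd, #)
  read b, top #: go to r, push Y# → (r, abaadd, Y#)
  read a, top Y: go to q, push ε → (q, baadd, #)
  read b, top #: go to r, push X# → (r, aadd, X#)
  read a, top X: go to r, push YX → (r, add, YX#)
  read a, top Y: go to q, push ε → (q, dd, X#)
  ε-move, top X: go to p, push XX → (p, dd, XX#)
  read d, top X: go to q, push XA → (q, d, XAX#)
  ε-move, top X: go to p, push XX → (p, d, XXAX#)
  read d, top X: go to q, push XA → (q, ε, XAXAX#)
  ε-move, top X: go to p, push XX → (p, ε, XXAXAX#)
All input consumed in state p with stack XXAXAX#.

XXAXAX#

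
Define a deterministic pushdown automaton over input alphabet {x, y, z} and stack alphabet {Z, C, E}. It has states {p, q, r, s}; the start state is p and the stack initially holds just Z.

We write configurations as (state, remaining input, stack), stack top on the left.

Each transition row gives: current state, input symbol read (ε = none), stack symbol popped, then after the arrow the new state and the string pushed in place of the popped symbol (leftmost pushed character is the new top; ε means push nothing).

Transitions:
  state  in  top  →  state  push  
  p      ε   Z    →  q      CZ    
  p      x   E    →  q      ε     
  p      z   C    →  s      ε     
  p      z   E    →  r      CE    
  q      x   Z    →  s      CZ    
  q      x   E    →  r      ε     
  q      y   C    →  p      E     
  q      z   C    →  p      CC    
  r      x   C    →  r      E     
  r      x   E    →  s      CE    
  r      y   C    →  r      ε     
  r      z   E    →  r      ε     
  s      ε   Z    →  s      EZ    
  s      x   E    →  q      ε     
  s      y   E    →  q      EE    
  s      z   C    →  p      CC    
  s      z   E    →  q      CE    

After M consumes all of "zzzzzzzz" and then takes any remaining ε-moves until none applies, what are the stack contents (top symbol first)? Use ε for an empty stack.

CZ

(p, zzzzzzzz, Z)
  ε-move, top Z: go to q, push CZ → (q, zzzzzzzz, CZ)
  read z, top C: go to p, push CC → (p, zzzzzzz, CCZ)
  read z, top C: go to s, push ε → (s, zzzzzz, CZ)
  read z, top C: go to p, push CC → (p, zzzzz, CCZ)
  read z, top C: go to s, push ε → (s, zzzz, CZ)
  read z, top C: go to p, push CC → (p, zzz, CCZ)
  read z, top C: go to s, push ε → (s, zz, CZ)
  read z, top C: go to p, push CC → (p, z, CCZ)
  read z, top C: go to s, push ε → (s, ε, CZ)
All input consumed in state s with stack CZ.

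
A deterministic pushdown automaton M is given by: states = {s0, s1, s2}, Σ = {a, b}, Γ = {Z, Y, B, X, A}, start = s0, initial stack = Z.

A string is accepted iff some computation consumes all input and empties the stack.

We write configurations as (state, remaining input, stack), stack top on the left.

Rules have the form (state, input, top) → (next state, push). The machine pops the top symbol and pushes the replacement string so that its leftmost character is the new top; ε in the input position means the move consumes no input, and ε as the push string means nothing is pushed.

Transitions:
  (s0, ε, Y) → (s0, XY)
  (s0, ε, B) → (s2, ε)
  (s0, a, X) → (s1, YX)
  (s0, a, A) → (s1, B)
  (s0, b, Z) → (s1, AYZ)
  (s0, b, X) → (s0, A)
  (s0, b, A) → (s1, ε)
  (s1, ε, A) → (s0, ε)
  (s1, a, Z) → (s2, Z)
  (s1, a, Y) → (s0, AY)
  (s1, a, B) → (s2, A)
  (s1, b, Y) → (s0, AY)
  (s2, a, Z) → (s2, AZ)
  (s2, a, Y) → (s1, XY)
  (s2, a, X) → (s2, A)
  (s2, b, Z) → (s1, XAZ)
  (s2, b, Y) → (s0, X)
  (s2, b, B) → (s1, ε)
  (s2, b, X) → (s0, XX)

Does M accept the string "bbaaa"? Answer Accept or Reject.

(s0, bbaaa, Z) ⊢ (s1, baaa, AYZ) ⊢ (s0, baaa, YZ) ⊢ (s0, baaa, XYZ) ⊢ (s0, aaa, AYZ) ⊢ (s1, aa, BYZ) ⊢ (s2, a, AYZ)
No transition applies at (s2, a, AYZ); input not fully consumed.

Reject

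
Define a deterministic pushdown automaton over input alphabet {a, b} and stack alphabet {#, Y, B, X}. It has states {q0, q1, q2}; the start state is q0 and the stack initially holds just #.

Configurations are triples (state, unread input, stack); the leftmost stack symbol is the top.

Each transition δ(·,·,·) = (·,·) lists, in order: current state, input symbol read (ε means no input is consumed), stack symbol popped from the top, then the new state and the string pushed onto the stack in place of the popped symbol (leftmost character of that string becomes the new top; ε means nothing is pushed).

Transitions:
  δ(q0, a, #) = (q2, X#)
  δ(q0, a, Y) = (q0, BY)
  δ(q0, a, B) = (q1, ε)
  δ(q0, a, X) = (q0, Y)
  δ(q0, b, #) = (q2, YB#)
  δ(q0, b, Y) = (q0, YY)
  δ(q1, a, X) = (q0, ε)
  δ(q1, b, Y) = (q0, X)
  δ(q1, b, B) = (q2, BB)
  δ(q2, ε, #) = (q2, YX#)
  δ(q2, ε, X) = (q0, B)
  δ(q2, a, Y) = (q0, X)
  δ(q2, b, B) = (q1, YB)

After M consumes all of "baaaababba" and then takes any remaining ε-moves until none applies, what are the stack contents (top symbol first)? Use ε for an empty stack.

BYYYB#

(q0, baaaababba, #) ⊢ (q2, aaaababba, YB#) ⊢ (q0, aaababba, XB#) ⊢ (q0, aababba, YB#) ⊢ (q0, ababba, BYB#) ⊢ (q1, babba, YB#) ⊢ (q0, abba, XB#) ⊢ (q0, bba, YB#) ⊢ (q0, ba, YYB#) ⊢ (q0, a, YYYB#) ⊢ (q0, ε, BYYYB#)
All input consumed in state q0 with stack BYYYB#.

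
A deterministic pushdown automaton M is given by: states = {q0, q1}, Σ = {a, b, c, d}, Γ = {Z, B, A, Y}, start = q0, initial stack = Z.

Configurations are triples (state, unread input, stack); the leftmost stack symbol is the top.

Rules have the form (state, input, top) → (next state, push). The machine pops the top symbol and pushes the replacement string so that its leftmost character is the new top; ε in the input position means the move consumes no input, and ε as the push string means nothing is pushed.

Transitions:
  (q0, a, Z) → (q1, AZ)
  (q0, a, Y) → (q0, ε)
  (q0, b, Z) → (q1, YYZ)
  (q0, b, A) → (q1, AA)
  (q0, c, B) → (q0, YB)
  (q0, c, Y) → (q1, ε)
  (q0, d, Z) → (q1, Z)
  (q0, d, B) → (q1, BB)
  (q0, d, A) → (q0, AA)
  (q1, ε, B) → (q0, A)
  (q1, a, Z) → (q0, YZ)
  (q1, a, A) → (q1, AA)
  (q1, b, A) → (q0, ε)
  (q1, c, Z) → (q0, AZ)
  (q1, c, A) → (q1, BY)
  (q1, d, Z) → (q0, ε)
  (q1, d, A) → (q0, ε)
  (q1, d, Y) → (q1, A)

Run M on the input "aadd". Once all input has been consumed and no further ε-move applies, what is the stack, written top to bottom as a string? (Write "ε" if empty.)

(q0, aadd, Z)
  read a, top Z: go to q1, push AZ → (q1, add, AZ)
  read a, top A: go to q1, push AA → (q1, dd, AAZ)
  read d, top A: go to q0, push ε → (q0, d, AZ)
  read d, top A: go to q0, push AA → (q0, ε, AAZ)
All input consumed in state q0 with stack AAZ.

AAZ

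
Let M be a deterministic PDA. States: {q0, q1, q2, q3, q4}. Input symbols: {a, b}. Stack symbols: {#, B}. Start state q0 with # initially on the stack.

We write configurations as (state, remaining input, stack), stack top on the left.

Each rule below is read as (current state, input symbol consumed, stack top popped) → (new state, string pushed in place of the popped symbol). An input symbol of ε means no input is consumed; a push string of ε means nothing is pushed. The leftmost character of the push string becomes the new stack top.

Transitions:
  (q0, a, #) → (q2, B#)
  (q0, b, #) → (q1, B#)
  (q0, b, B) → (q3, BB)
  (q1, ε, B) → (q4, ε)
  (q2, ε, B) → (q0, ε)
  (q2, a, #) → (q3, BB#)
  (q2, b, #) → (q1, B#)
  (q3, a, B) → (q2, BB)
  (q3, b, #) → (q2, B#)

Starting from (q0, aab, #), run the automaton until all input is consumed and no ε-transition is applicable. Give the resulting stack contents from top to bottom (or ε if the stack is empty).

(q0, aab, #)
  read a, top #: go to q2, push B# → (q2, ab, B#)
  ε-move, top B: go to q0, push ε → (q0, ab, #)
  read a, top #: go to q2, push B# → (q2, b, B#)
  ε-move, top B: go to q0, push ε → (q0, b, #)
  read b, top #: go to q1, push B# → (q1, ε, B#)
  ε-move, top B: go to q4, push ε → (q4, ε, #)
All input consumed in state q4 with stack #.

#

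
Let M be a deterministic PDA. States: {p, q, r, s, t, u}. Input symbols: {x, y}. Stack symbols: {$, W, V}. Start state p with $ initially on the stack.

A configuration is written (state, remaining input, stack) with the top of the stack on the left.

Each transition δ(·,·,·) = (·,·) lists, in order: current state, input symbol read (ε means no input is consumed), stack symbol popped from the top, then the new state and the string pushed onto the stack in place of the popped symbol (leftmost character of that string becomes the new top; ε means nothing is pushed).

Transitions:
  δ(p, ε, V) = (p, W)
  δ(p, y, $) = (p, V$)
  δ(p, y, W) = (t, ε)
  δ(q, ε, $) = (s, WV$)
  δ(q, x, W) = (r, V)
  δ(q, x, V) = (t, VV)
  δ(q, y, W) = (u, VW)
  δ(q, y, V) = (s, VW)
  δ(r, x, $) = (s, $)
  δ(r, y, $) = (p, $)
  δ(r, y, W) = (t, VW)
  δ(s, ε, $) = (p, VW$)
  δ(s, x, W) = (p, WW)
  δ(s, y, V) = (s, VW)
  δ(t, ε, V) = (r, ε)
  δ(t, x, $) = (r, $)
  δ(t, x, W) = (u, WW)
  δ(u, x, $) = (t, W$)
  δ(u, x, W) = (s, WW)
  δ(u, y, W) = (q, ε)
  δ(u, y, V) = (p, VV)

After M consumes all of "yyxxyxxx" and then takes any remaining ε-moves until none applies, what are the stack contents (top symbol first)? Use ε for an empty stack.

WWWW$

(p, yyxxyxxx, $)
  read y, top $: go to p, push V$ → (p, yxxyxxx, V$)
  ε-move, top V: go to p, push W → (p, yxxyxxx, W$)
  read y, top W: go to t, push ε → (t, xxyxxx, $)
  read x, top $: go to r, push $ → (r, xyxxx, $)
  read x, top $: go to s, push $ → (s, yxxx, $)
  ε-move, top $: go to p, push VW$ → (p, yxxx, VW$)
  ε-move, top V: go to p, push W → (p, yxxx, WW$)
  read y, top W: go to t, push ε → (t, xxx, W$)
  read x, top W: go to u, push WW → (u, xx, WW$)
  read x, top W: go to s, push WW → (s, x, WWW$)
  read x, top W: go to p, push WW → (p, ε, WWWW$)
All input consumed in state p with stack WWWW$.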